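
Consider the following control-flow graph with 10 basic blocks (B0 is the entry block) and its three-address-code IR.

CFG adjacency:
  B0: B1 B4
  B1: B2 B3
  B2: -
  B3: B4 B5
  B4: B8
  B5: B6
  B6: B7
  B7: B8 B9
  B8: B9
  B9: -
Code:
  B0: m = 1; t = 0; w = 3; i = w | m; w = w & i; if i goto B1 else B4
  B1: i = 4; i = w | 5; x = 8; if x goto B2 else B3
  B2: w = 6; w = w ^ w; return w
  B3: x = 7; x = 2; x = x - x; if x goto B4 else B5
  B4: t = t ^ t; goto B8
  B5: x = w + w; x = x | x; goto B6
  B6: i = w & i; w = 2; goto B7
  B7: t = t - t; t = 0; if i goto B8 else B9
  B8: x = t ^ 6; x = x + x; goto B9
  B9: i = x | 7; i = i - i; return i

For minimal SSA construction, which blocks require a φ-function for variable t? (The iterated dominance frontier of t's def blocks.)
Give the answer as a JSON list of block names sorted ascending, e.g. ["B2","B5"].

idom tree: B1←B0 B2←B1 B3←B1 B4←B0 B5←B3 B6←B5 B7←B6 B8←B0 B9←B0
Join-block Dom:
  B4: preds {B0,B3}: {B0} ∩ {B0,B1,B3} = {B0}; idom=B0
  B8: preds {B4,B7}: {B0,B4} ∩ {B0,B1,B3,B5,B6,B7} = {B0}; idom=B0
  B9: preds {B7,B8}: {B0,B1,B3,B5,B6,B7} ∩ {B0,B8} = {B0}; idom=B0

Frontier:
  join B4 pred B0: · stop@B0
  join B4 pred B3: B3→B1 stop@B0
  join B8 pred B4: B4 stop@B0
  join B8 pred B7: B7→B6→B5→B3→B1 stop@B0
  join B9 pred B7: B7→B6→B5→B3→B1 stop@B0
  join B9 pred B8: B8 stop@B0
  DF(B0)=∅
  DF(B1)={B4,B8,B9}
  DF(B2)=∅
  DF(B3)={B4,B8,B9}
  DF(B4)={B8}
  DF(B5)={B8,B9}
  DF(B6)={B8,B9}
  DF(B7)={B8,B9}
  DF(B8)={B9}
  DF(B9)=∅

φ for t: defs {B0,B4,B7}
  DF⁺ = {B8,B9}

Answer: ["B8", "B9"]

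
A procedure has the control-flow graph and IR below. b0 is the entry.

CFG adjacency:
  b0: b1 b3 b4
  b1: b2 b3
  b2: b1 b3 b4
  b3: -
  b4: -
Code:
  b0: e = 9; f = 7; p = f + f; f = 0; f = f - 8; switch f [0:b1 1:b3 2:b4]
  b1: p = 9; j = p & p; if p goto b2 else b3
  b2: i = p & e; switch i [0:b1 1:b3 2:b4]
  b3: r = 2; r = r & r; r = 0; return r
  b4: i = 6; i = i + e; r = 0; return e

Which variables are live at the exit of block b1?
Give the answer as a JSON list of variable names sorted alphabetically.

Answer: ["e", "p"]

Derivation:
Block summaries:
  b0: def={e,f,p} ue=∅
  b1: def={j,p} ue=∅
  b2: def={i} ue={e,p}
  b3: def={r} ue=∅
  b4: def={i,r} ue={e}

Live sets:
  b0: in=∅ out={e}
  b1: in={e} out={e,p}
  b2: in={e,p} out={e}
  b3: in=∅ out=∅
  b4: in={e} out=∅

live-out(b1) = ["e", "p"]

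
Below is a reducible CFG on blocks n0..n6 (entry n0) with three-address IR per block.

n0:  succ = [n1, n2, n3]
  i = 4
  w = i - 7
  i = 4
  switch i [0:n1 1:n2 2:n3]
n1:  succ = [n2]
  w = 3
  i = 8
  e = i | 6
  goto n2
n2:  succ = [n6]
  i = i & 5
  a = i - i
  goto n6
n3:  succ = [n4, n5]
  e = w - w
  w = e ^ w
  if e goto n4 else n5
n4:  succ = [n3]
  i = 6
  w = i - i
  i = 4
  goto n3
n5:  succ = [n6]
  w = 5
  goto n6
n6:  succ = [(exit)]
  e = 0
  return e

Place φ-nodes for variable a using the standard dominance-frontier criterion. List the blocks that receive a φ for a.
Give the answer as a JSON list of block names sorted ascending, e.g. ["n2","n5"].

Answer: ["n6"]

Derivation:
idom tree: n1←n0 n2←n0 n3←n0 n4←n3 n5←n3 n6←n0
Join-block Dom:
  n2: preds {n0,n1}: {n0} ∩ {n0,n1} = {n0}; idom=n0
  n3: preds {n0,n4}: {n0} ∩ {n0,n3,n4} = {n0}; idom=n0
  n6: preds {n2,n5}: {n0,n2} ∩ {n0,n3,n5} = {n0}; idom=n0

DF walk-up:
  join n2 pred n0: · stop@n0
  join n2 pred n1: n1 stop@n0
  join n3 pred n0: · stop@n0
  join n3 pred n4: n4→n3 stop@n0
  join n6 pred n2: n2 stop@n0
  join n6 pred n5: n5→n3 stop@n0
  n0 → ∅
  n1 → {n2}
  n2 → {n6}
  n3 → {n3,n6}
  n4 → {n3}
  n5 → {n6}
  n6 → ∅

φ for a: defs {n2}
  DF⁺ = {n6}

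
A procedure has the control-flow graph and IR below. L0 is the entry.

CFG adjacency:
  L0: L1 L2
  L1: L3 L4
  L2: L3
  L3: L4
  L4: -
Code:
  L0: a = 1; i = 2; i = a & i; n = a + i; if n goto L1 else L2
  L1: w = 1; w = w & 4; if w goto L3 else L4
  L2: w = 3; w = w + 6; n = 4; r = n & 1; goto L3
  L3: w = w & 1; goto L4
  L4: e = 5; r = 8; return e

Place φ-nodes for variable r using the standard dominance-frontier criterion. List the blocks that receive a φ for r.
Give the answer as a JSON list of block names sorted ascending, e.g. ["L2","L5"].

Answer: ["L3", "L4"]

Analysis:
idom tree: L1←L0 L2←L0 L3←L0 L4←L0
Join-block Dom:
  L3: preds {L1,L2}: {L0,L1} ∩ {L0,L2} = {L0}; idom=L0
  L4: preds {L1,L3}: {L0,L1} ∩ {L0,L3} = {L0}; idom=L0

DF derivation:
  L3←L1: walk L1 to L0
  L3←L2: walk L2 to L0
  L4←L1: walk L1 to L0
  L4←L3: walk L3 to L0
  L0 → ∅
  L1 → {L3,L4}
  L2 → {L3}
  L3 → {L4}
  L4 → ∅

φ for r: defs {L2,L4}
  DF⁺ = {L3,L4}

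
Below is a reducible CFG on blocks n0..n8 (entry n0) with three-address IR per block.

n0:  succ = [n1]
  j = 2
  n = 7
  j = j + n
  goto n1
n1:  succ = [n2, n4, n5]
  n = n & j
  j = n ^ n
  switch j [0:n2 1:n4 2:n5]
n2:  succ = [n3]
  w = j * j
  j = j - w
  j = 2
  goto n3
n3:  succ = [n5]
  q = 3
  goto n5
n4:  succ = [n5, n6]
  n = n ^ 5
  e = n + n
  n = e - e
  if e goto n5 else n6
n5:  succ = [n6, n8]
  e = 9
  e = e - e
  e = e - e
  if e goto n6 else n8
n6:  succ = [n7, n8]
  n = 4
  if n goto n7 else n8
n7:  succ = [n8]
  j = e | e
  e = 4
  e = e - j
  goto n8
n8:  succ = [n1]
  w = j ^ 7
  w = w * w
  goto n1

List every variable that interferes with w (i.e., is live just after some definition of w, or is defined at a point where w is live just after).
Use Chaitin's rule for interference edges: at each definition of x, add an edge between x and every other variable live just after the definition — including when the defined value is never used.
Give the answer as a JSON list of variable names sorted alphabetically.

Answer: ["j", "n"]

Working:
Block summaries:
  n0: def={j,n} ue=∅
  n1: def={j,n} ue={j,n}
  n2: def={j,w} ue={j}
  n3: def={q} ue=∅
  n4: def={e,n} ue={n}
  n5: def={e} ue=∅
  n6: def={n} ue=∅
  n7: def={e,j} ue={e}
  n8: def={w} ue={j}

Live sets:
  n0: in=∅ out={j,n}
  n1: in={j,n} out={j,n}
  n2: in={j,n} out={j,n}
  n3: in={j,n} out={j,n}
  n4: in={j,n} out={e,j,n}
  n5: in={j,n} out={e,j,n}
  n6: in={e,j} out={e,j,n}
  n7: in={e,n} out={j,n}
  n8: in={j,n} out={j,n}

Interfere edges:
  e: {j,n}
  j: {e,n,q,w}
  n: {e,j,q,w}
  q: {j,n}
  w: {j,n}

N(w) = ["j", "n"]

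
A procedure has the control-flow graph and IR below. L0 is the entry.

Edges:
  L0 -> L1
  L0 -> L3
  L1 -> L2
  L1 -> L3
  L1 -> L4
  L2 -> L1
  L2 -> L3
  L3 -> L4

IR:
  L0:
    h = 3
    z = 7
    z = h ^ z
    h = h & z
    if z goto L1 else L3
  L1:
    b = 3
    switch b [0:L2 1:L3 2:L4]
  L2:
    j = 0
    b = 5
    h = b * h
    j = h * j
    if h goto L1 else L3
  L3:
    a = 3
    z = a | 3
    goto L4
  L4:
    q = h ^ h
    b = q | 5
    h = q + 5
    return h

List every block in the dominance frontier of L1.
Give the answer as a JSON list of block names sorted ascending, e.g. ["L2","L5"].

Answer: ["L1", "L3", "L4"]

Working:
idom tree: L1←L0 L2←L1 L3←L0 L4←L0
Join-block Dom:
  L1: preds {L0,L2}: {L0} ∩ {L0,L1,L2} = {L0}; idom=L0
  L3: preds {L0,L1,L2}: {L0} ∩ {L0,L1} ∩ {L0,L1,L2} = {L0}; idom=L0
  L4: preds {L1,L3}: {L0,L1} ∩ {L0,L3} = {L0}; idom=L0

DF walk-up:
  join L1 pred L0: · stop@L0
  join L1 pred L2: L2→L1 stop@L0
  join L3 pred L0: · stop@L0
  join L3 pred L1: L1 stop@L0
  join L3 pred L2: L2→L1 stop@L0
  join L4 pred L1: L1 stop@L0
  join L4 pred L3: L3 stop@L0
  L0: DF=∅
  L1: DF={L1,L3,L4}
  L2: DF={L1,L3}
  L3: DF={L4}
  L4: DF=∅

DF(L1) = ["L1", "L3", "L4"]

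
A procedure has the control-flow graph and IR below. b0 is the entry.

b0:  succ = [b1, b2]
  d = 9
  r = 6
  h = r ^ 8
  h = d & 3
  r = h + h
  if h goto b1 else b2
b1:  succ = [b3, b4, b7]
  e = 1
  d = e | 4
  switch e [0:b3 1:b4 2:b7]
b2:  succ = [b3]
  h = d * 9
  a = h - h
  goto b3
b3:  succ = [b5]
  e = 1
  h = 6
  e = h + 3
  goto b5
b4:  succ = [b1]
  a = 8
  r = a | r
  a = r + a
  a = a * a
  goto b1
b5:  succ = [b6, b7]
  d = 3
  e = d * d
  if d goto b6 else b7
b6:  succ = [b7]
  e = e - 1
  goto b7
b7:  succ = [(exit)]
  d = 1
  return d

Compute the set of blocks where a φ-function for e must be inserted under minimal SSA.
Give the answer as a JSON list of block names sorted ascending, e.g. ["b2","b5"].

Answer: ["b1", "b3", "b7"]

Derivation:
idom tree: b1←b0 b2←b0 b3←b0 b4←b1 b5←b3 b6←b5 b7←b0
Dom∩ at merges:
  b1: preds {b0,b4}: {b0} ∩ {b0,b1,b4} = {b0}; idom=b0
  b3: preds {b1,b2}: {b0,b1} ∩ {b0,b2} = {b0}; idom=b0
  b7: preds {b1,b5,b6}: {b0,b1} ∩ {b0,b3,b5} ∩ {b0,b3,b5,b6} = {b0}; idom=b0

DF derivation:
  b1←b0: walk · to b0
  b1←b4: walk b4→b1 to b0
  b3←b1: walk b1 to b0
  b3←b2: walk b2 to b0
  b7←b1: walk b1 to b0
  b7←b5: walk b5→b3 to b0
  b7←b6: walk b6→b5→b3 to b0
  b0: DF=∅
  b1: DF={b1,b3,b7}
  b2: DF={b3}
  b3: DF={b7}
  b4: DF={b1}
  b5: DF={b7}
  b6: DF={b7}
  b7: DF=∅

φ for e: defs {b1,b3,b5,b6}
  DF⁺ = {b1,b3,b7}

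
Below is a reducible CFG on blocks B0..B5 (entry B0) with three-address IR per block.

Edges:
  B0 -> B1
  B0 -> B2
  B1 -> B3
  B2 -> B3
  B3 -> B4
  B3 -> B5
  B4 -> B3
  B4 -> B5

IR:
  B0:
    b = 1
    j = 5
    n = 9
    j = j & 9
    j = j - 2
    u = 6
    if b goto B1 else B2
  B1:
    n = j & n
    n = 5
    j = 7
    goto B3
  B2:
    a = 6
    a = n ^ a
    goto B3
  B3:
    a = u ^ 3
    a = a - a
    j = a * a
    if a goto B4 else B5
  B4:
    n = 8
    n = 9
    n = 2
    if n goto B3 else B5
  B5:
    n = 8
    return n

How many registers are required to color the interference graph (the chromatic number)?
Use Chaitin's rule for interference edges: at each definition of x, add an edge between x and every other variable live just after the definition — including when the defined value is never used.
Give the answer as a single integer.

Per-block:
  B0: {b,j,n,u} / ∅
  B1: {j,n} / {j,n}
  B2: {a} / {n}
  B3: {a,j} / {u}
  B4: {n} / ∅
  B5: {n} / ∅

Backward fixpoint:
  B0 li=∅ lo={j,n,u}
  B1 li={j,n,u} lo={u}
  B2 li={n,u} lo={u}
  B3 li={u} lo={u}
  B4 li={u} lo={u}
  B5 li=∅ lo=∅

Conflict graph:
  a: {j,n,u}
  b: {j,n,u}
  j: {a,b,n,u}
  n: {a,b,j,u}
  u: {a,b,j,n}

Chromatic number:
  clique {a,j,n,u} ⇒ need ≥ 4
  4-colouring: R0={j}  R1={n}  R2={u}  R3={a,b}
  χ = 4

Answer: 4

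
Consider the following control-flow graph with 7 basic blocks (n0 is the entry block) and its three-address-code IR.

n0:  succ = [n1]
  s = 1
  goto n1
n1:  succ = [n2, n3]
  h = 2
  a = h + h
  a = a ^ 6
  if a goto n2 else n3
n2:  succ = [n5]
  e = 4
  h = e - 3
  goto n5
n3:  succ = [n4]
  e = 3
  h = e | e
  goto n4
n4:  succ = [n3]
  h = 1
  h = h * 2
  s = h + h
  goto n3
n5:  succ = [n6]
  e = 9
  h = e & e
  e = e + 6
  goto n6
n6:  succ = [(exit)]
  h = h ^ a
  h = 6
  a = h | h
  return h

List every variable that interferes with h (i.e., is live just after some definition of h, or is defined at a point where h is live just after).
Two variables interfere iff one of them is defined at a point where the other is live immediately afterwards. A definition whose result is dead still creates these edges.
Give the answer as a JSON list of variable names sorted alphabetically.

def/use:
  n0: def={s} ue=∅
  n1: def={a,h} ue=∅
  n2: def={e,h} ue=∅
  n3: def={e,h} ue=∅
  n4: def={h,s} ue=∅
  n5: def={e,h} ue=∅
  n6: def={a,h} ue={a,h}

Live sets:
  n0: in=∅ out=∅
  n1: in=∅ out={a}
  n2: in={a} out={a}
  n3: in=∅ out=∅
  n4: in=∅ out=∅
  n5: in={a} out={a,h}
  n6: in={a,h} out=∅

Interfere edges:
  a — {e,h}
  e — {a,h}
  h — {a,e}
  s — ∅

N(h) = ["a", "e"]

Answer: ["a", "e"]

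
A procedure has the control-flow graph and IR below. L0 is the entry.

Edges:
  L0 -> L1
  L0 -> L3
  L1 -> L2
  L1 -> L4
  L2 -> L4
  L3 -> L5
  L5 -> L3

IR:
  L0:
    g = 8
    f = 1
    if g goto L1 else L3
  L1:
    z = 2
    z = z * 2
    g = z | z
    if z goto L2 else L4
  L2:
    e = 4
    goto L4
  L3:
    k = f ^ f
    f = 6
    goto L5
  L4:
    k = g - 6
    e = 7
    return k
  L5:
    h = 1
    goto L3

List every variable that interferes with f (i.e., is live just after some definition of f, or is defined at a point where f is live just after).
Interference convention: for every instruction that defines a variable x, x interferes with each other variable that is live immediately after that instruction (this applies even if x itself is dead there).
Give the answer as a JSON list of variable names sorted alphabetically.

def/use:
  L0: def={f,g} ue=∅
  L1: def={g,z} ue=∅
  L2: def={e} ue=∅
  L3: def={f,k} ue={f}
  L4: def={e,k} ue={g}
  L5: def={h} ue=∅

Liveness:
  L0 li=∅ lo={f}
  L1 li=∅ lo={g}
  L2 li={g} lo={g}
  L3 li={f} lo={f}
  L4 li={g} lo=∅
  L5 li={f} lo={f}

Interference:
  e↔{g,k}
  f↔{g,h}
  g↔{e,f,z}
  h↔{f}
  k↔{e}
  z↔{g}

N(f) = ["g", "h"]

Answer: ["g", "h"]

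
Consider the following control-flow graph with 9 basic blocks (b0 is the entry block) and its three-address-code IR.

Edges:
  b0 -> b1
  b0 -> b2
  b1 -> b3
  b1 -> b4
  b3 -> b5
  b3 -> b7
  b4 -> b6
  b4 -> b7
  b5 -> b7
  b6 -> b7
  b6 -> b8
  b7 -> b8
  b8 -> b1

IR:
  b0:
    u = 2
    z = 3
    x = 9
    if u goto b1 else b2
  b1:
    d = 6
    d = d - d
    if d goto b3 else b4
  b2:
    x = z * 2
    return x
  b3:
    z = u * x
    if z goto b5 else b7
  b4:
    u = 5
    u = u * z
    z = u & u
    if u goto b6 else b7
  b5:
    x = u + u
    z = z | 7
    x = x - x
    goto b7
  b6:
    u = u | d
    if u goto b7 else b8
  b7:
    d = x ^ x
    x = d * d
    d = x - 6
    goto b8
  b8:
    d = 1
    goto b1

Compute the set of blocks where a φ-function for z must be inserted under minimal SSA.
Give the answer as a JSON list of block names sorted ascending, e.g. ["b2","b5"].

idom tree: b1←b0 b2←b0 b3←b1 b4←b1 b5←b3 b6←b4 b7←b1 b8←b1
Dom∩ at merges:
  b1: preds {b0,b8}: {b0} ∩ {b0,b1,b8} = {b0}; idom=b0
  b7: preds {b3,b4,b5,b6}: {b0,b1,b3} ∩ {b0,b1,b4} ∩ {b0,b1,b3,b5} ∩ {b0,b1,b4,b6} = {b0,b1}; idom=b1
  b8: preds {b6,b7}: {b0,b1,b4,b6} ∩ {b0,b1,b7} = {b0,b1}; idom=b1

Frontier:
  b1←b0: walk · to b0
  b1←b8: walk b8→b1 to b0
  b7←b3: walk b3 to b1
  b7←b4: walk b4 to b1
  b7←b5: walk b5→b3 to b1
  b7←b6: walk b6→b4 to b1
  b8←b6: walk b6→b4 to b1
  b8←b7: walk b7 to b1
  b0: DF=∅
  b1: DF={b1}
  b2: DF=∅
  b3: DF={b7}
  b4: DF={b7,b8}
  b5: DF={b7}
  b6: DF={b7,b8}
  b7: DF={b8}
  b8: DF={b1}

φ for z: defs {b0,b3,b4,b5}
  DF⁺ = {b1,b7,b8}

Answer: ["b1", "b7", "b8"]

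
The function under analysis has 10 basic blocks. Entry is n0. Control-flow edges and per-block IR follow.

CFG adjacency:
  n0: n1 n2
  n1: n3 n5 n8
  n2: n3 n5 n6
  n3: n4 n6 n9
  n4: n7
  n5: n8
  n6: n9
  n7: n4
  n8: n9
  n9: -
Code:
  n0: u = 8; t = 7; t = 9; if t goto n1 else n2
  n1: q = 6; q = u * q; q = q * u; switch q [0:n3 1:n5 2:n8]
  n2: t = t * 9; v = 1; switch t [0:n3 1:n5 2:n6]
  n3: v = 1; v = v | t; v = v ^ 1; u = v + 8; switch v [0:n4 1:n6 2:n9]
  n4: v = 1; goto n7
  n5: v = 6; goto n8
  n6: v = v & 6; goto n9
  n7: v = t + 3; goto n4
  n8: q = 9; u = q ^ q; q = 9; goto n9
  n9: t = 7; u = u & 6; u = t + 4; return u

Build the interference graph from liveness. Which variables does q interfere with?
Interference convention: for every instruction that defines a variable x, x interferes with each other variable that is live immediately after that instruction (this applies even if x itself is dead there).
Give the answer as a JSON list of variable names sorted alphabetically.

Answer: ["t", "u"]

Working:
Per-block:
  n0: def={t,u} ue=∅
  n1: def={q} ue={u}
  n2: def={t,v} ue={t}
  n3: def={u,v} ue={t}
  n4: def={v} ue=∅
  n5: def={v} ue=∅
  n6: def={v} ue={v}
  n7: def={v} ue={t}
  n8: def={q,u} ue=∅
  n9: def={t,u} ue={u}

Backward fixpoint:
  n0: in=∅ out={t,u}
  n1: in={t,u} out={t}
  n2: in={t,u} out={t,u,v}
  n3: in={t} out={t,u,v}
  n4: in={t} out={t}
  n5: in=∅ out=∅
  n6: in={u,v} out={u}
  n7: in={t} out={t}
  n8: in=∅ out={u}
  n9: in={u} out=∅

Interfere edges:
  q↔{t,u}
  t↔{q,u,v}
  u↔{q,t,v}
  v↔{t,u}

N(q) = ["t", "u"]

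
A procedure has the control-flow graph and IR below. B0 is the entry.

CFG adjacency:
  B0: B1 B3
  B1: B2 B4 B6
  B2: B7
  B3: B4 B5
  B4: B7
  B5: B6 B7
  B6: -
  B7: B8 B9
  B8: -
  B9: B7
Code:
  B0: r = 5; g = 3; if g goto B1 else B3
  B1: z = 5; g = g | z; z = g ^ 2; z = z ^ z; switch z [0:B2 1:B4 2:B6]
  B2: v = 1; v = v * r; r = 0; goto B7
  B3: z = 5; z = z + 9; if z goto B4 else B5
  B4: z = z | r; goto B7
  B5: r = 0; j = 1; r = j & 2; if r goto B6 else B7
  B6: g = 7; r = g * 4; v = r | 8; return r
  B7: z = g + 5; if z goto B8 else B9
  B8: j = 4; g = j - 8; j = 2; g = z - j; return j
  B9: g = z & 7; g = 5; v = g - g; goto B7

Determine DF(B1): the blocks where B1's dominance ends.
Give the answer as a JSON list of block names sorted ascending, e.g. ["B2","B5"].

idom tree: B1←B0 B2←B1 B3←B0 B4←B0 B5←B3 B6←B0 B7←B0 B8←B7 B9←B7
Dom∩ at merges:
  B4: preds {B1,B3}: {B0,B1} ∩ {B0,B3} = {B0}; idom=B0
  B6: preds {B1,B5}: {B0,B1} ∩ {B0,B3,B5} = {B0}; idom=B0
  B7: preds {B2,B4,B5,B9}: {B0,B1,B2} ∩ {B0,B4} ∩ {B0,B3,B5} ∩ {B0,B7,B9} = {B0}; idom=B0

DF derivation:
  B4←B1: walk B1 to B0
  B4←B3: walk B3 to B0
  B6←B1: walk B1 to B0
  B6←B5: walk B5→B3 to B0
  B7←B2: walk B2→B1 to B0
  B7←B4: walk B4 to B0
  B7←B5: walk B5→B3 to B0
  B7←B9: walk B9→B7 to B0
  DF(B0)=∅
  DF(B1)={B4,B6,B7}
  DF(B2)={B7}
  DF(B3)={B4,B6,B7}
  DF(B4)={B7}
  DF(B5)={B6,B7}
  DF(B6)=∅
  DF(B7)={B7}
  DF(B8)=∅
  DF(B9)={B7}

DF(B1) = ["B4", "B6", "B7"]

Answer: ["B4", "B6", "B7"]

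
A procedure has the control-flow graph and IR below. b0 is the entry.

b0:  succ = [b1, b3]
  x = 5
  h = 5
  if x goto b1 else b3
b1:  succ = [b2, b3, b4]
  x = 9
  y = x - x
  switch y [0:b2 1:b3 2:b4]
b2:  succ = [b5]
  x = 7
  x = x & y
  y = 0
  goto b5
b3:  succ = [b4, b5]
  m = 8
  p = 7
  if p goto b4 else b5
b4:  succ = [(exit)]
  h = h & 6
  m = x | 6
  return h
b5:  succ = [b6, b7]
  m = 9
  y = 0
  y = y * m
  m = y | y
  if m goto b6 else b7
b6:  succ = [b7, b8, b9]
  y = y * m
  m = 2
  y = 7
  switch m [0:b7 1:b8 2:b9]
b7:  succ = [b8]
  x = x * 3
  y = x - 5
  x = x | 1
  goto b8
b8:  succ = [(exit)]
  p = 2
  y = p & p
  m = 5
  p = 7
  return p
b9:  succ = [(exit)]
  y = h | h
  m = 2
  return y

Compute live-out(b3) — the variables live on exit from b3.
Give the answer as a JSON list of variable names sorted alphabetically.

Answer: ["h", "x"]

Analysis:
Per-block:
  b0: {h,x} / ∅
  b1: {x,y} / ∅
  b2: {x,y} / {y}
  b3: {m,p} / ∅
  b4: {h,m} / {h,x}
  b5: {m,y} / ∅
  b6: {m,y} / {m,y}
  b7: {x,y} / {x}
  b8: {m,p,y} / ∅
  b9: {m,y} / {h}

Live sets:
  b0: in=∅ out={h,x}
  b1: in={h} out={h,x,y}
  b2: in={h,y} out={h,x}
  b3: in={h,x} out={h,x}
  b4: in={h,x} out=∅
  b5: in={h,x} out={h,m,x,y}
  b6: in={h,m,x,y} out={h,x}
  b7: in={x} out=∅
  b8: in=∅ out=∅
  b9: in={h} out=∅

live-out(b3) = ["h", "x"]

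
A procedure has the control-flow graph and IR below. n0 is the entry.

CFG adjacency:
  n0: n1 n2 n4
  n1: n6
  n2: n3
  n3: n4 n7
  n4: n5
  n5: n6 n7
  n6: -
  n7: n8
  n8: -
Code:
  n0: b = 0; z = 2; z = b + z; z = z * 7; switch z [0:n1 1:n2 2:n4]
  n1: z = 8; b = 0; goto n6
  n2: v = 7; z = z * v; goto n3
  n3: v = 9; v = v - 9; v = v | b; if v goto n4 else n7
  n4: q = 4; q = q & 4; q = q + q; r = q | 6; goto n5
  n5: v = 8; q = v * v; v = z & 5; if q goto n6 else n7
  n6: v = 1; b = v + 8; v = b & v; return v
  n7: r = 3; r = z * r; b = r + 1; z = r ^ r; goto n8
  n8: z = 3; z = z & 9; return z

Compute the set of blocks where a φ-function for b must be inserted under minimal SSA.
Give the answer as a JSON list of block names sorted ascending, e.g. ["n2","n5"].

Answer: ["n6"]

Derivation:
idom tree: n1←n0 n2←n0 n3←n2 n4←n0 n5←n4 n6←n0 n7←n0 n8←n7
Dom at joins:
  n4: preds {n0,n3}: {n0} ∩ {n0,n2,n3} = {n0}; idom=n0
  n6: preds {n1,n5}: {n0,n1} ∩ {n0,n4,n5} = {n0}; idom=n0
  n7: preds {n3,n5}: {n0,n2,n3} ∩ {n0,n4,n5} = {n0}; idom=n0

DF walk-up:
  join n4 pred n0: · stop@n0
  join n4 pred n3: n3→n2 stop@n0
  join n6 pred n1: n1 stop@n0
  join n6 pred n5: n5→n4 stop@n0
  join n7 pred n3: n3→n2 stop@n0
  join n7 pred n5: n5→n4 stop@n0
  DF(n0)=∅
  DF(n1)={n6}
  DF(n2)={n4,n7}
  DF(n3)={n4,n7}
  DF(n4)={n6,n7}
  DF(n5)={n6,n7}
  DF(n6)=∅
  DF(n7)=∅
  DF(n8)=∅

φ for b: defs {n0,n1,n6,n7}
  DF⁺ = {n6}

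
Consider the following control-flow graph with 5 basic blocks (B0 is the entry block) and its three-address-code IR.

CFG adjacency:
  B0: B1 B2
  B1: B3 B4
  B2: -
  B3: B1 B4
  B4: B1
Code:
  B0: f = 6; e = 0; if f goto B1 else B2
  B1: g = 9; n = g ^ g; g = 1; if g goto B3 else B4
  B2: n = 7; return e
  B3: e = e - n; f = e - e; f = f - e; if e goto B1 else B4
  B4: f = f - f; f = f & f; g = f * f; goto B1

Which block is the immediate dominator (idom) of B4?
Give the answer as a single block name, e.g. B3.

Answer: B1

Analysis:
idom tree: B1←B0 B2←B0 B3←B1 B4←B1
Dom at joins:
  B1: preds {B0,B3,B4}: {B0} ∩ {B0,B1,B3} ∩ {B0,B1,B4} = {B0}; idom=B0
  B4: preds {B1,B3}: {B0,B1} ∩ {B0,B1,B3} = {B0,B1}; idom=B1

idom(B4) = B1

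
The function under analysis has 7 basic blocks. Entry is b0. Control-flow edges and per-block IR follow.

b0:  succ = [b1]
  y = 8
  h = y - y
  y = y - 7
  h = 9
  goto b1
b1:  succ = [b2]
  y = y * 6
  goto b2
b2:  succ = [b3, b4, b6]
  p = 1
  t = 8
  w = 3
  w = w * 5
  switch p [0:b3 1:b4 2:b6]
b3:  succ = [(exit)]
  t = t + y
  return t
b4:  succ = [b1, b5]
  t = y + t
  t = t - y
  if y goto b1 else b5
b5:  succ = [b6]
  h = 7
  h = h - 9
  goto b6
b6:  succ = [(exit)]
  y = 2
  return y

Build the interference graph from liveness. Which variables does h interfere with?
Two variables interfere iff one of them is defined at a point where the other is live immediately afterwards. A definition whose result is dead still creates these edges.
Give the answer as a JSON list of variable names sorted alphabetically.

Answer: ["y"]

Derivation:
Per-block:
  b0: def={h,y} ue=∅
  b1: def={y} ue={y}
  b2: def={p,t,w} ue=∅
  b3: def={t} ue={t,y}
  b4: def={t} ue={t,y}
  b5: def={h} ue=∅
  b6: def={y} ue=∅

Live sets:
  b0 li=∅ lo={y}
  b1 li={y} lo={y}
  b2 li={y} lo={t,y}
  b3 li={t,y} lo=∅
  b4 li={t,y} lo={y}
  b5 li=∅ lo=∅
  b6 li=∅ lo=∅

Interfere edges:
  h: {y}
  p: {t,w,y}
  t: {p,w,y}
  w: {p,t,y}
  y: {h,p,t,w}

N(h) = ["y"]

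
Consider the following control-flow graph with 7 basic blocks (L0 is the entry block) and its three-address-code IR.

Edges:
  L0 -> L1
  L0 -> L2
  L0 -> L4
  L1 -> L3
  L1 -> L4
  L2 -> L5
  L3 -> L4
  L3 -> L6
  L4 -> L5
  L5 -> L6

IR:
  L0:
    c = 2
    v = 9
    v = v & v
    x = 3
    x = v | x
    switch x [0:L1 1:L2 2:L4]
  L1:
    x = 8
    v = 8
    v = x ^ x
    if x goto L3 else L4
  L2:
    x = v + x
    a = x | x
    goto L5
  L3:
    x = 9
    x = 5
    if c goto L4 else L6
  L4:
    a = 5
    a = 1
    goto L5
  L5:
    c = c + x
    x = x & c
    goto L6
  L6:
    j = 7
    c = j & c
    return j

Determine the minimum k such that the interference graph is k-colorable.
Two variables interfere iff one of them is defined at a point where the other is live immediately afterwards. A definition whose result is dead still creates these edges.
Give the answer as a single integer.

Per-block:
  L0 def {c,v,x} use ∅
  L1 def {v,x} use ∅
  L2 def {a,x} use {v,x}
  L3 def {x} use {c}
  L4 def {a} use ∅
  L5 def {c,x} use {c,x}
  L6 def {c,j} use {c}

Backward fixpoint:
  L0: in=∅ out={c,v,x}
  L1: in={c} out={c,x}
  L2: in={c,v,x} out={c,x}
  L3: in={c} out={c,x}
  L4: in={c,x} out={c,x}
  L5: in={c,x} out={c}
  L6: in={c} out=∅

Interfere edges:
  a: {c,x}
  c: {a,j,v,x}
  j: {c}
  v: {c,x}
  x: {a,c,v}

Registers:
  clique {a,c,x} ⇒ need ≥ 3
  3-colouring: c0={c}  c1={j,x}  c2={a,v}
  χ = 3

Answer: 3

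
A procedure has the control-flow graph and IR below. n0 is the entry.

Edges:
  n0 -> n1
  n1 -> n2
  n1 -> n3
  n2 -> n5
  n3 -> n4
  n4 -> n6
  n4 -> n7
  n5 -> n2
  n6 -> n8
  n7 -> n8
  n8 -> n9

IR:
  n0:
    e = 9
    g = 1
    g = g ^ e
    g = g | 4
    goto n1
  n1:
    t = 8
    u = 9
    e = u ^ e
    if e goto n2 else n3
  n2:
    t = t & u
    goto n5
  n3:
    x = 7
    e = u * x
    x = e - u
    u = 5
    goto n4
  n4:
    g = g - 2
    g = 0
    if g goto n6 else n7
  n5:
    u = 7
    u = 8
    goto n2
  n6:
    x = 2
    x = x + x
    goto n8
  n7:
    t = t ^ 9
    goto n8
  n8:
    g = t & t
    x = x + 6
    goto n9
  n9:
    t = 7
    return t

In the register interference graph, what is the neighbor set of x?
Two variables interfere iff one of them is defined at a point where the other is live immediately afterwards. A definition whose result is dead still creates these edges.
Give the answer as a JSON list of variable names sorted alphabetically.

Block summaries:
  n0 def {e,g} use ∅
  n1 def {e,t,u} use {e}
  n2 def {t} use {t,u}
  n3 def {e,u,x} use {u}
  n4 def {g} use {g}
  n5 def {u} use ∅
  n6 def {x} use ∅
  n7 def {t} use {t}
  n8 def {g,x} use {t,x}
  n9 def {t} use ∅

Backward fixpoint:
  n0 li=∅ lo={e,g}
  n1 li={e,g} lo={g,t,u}
  n2 li={t,u} lo={t}
  n3 li={g,t,u} lo={g,t,x}
  n4 li={g,t,x} lo={t,x}
  n5 li={t} lo={t,u}
  n6 li={t} lo={t,x}
  n7 li={t,x} lo={t,x}
  n8 li={t,x} lo=∅
  n9 li=∅ lo=∅

Interference:
  e↔{g,t,u}
  g↔{e,t,u,x}
  t↔{e,g,u,x}
  u↔{e,g,t,x}
  x↔{g,t,u}

N(x) = ["g", "t", "u"]

Answer: ["g", "t", "u"]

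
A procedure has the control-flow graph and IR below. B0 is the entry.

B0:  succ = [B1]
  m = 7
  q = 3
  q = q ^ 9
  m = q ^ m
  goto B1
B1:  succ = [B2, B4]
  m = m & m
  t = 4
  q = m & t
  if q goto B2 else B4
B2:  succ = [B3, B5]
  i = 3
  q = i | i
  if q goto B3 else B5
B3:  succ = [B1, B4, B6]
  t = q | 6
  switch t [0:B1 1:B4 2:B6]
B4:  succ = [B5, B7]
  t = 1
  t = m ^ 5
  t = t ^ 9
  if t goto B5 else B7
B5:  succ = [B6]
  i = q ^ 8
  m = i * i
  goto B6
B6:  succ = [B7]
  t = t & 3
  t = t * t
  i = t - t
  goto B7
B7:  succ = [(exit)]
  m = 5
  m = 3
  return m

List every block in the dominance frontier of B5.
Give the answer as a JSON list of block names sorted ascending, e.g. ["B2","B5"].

idom tree: B1←B0 B2←B1 B3←B2 B4←B1 B5←B1 B6←B1 B7←B1
Dom∩ at merges:
  B1: preds {B0,B3}: {B0} ∩ {B0,B1,B2,B3} = {B0}; idom=B0
  B4: preds {B1,B3}: {B0,B1} ∩ {B0,B1,B2,B3} = {B0,B1}; idom=B1
  B5: preds {B2,B4}: {B0,B1,B2} ∩ {B0,B1,B4} = {B0,B1}; idom=B1
  B6: preds {B3,B5}: {B0,B1,B2,B3} ∩ {B0,B1,B5} = {B0,B1}; idom=B1
  B7: preds {B4,B6}: {B0,B1,B4} ∩ {B0,B1,B6} = {B0,B1}; idom=B1

Frontier:
  join B1 pred B0: · stop@B0
  join B1 pred B3: B3→B2→B1 stop@B0
  join B4 pred B1: · stop@B1
  join B4 pred B3: B3→B2 stop@B1
  join B5 pred B2: B2 stop@B1
  join B5 pred B4: B4 stop@B1
  join B6 pred B3: B3→B2 stop@B1
  join B6 pred B5: B5 stop@B1
  join B7 pred B4: B4 stop@B1
  join B7 pred B6: B6 stop@B1
  B0 → ∅
  B1 → {B1}
  B2 → {B1,B4,B5,B6}
  B3 → {B1,B4,B6}
  B4 → {B5,B7}
  B5 → {B6}
  B6 → {B7}
  B7 → ∅

DF(B5) = ["B6"]

Answer: ["B6"]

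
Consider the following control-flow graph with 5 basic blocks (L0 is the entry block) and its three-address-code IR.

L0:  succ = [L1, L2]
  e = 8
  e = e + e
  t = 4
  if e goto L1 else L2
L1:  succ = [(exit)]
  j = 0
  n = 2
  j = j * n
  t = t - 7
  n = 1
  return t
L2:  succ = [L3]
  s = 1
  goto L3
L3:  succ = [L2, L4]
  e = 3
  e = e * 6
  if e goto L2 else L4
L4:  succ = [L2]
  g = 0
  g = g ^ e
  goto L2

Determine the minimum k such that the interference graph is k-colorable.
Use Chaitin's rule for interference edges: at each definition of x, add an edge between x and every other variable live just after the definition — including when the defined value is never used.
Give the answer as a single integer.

Per-block:
  L0 def {e,t} use ∅
  L1 def {j,n,t} use {t}
  L2 def {s} use ∅
  L3 def {e} use ∅
  L4 def {g} use {e}

Live sets:
  live L0: ∅→{t}
  live L1: {t}→∅
  live L2: ∅→∅
  live L3: ∅→{e}
  live L4: {e}→∅

Conflict graph:
  e: {g,t}
  g: {e}
  j: {n,t}
  n: {j,t}
  s: ∅
  t: {e,j,n}

Colouring:
  {j,n,t} pairwise interfere (3-clique) ⇒ χ ≥ 3
  assign e→r1 g→r0 j→r1 n→r2 s→r0 t→r0 — no edge inside a register ⇒ χ ≤ 3
  χ = 3

Answer: 3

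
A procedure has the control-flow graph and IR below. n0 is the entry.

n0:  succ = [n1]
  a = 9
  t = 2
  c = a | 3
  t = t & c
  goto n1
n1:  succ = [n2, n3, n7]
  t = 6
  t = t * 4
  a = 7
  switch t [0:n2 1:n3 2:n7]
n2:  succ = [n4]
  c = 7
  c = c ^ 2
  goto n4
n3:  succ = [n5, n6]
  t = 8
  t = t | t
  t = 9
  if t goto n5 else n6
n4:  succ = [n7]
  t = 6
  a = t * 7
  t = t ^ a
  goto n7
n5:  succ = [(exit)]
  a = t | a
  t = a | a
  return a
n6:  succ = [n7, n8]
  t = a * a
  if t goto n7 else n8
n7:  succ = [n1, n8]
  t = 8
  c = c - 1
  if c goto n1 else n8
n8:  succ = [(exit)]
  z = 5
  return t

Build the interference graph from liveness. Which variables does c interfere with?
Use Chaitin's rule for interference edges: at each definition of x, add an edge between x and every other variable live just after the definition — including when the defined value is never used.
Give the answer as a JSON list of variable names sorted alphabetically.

Per-block:
  n0: {a,c,t} / ∅
  n1: {a,t} / ∅
  n2: {c} / ∅
  n3: {t} / ∅
  n4: {a,t} / ∅
  n5: {a,t} / {a,t}
  n6: {t} / {a}
  n7: {c,t} / {c}
  n8: {z} / {t}

Live sets:
  n0: in=∅ out={c}
  n1: in={c} out={a,c}
  n2: in=∅ out={c}
  n3: in={a,c} out={a,c,t}
  n4: in={c} out={c}
  n5: in={a,t} out=∅
  n6: in={a,c} out={c,t}
  n7: in={c} out={c,t}
  n8: in={t} out=∅

Conflict graph:
  a↔{c,t}
  c↔{a,t}
  t↔{a,c,z}
  z↔{t}

N(c) = ["a", "t"]

Answer: ["a", "t"]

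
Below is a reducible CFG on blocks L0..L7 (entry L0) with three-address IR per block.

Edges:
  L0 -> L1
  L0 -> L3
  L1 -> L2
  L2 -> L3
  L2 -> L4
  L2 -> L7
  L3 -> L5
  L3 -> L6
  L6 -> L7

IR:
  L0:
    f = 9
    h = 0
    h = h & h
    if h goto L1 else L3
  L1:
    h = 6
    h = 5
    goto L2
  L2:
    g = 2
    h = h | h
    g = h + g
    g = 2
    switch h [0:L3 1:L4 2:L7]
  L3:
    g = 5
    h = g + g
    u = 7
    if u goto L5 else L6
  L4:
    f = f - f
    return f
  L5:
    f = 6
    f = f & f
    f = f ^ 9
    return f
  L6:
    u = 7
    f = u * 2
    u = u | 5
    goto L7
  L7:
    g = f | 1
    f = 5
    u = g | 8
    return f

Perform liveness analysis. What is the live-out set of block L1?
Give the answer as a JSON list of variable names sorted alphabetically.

Answer: ["f", "h"]

Analysis:
Per-block:
  L0 def {f,h} use ∅
  L1 def {h} use ∅
  L2 def {g,h} use {h}
  L3 def {g,h,u} use ∅
  L4 def {f} use {f}
  L5 def {f} use ∅
  L6 def {f,u} use ∅
  L7 def {f,g,u} use {f}

Backward fixpoint:
  L0: in=∅ out={f}
  L1: in={f} out={f,h}
  L2: in={f,h} out={f}
  L3: in=∅ out=∅
  L4: in={f} out=∅
  L5: in=∅ out=∅
  L6: in=∅ out={f}
  L7: in={f} out=∅

live-out(L1) = ["f", "h"]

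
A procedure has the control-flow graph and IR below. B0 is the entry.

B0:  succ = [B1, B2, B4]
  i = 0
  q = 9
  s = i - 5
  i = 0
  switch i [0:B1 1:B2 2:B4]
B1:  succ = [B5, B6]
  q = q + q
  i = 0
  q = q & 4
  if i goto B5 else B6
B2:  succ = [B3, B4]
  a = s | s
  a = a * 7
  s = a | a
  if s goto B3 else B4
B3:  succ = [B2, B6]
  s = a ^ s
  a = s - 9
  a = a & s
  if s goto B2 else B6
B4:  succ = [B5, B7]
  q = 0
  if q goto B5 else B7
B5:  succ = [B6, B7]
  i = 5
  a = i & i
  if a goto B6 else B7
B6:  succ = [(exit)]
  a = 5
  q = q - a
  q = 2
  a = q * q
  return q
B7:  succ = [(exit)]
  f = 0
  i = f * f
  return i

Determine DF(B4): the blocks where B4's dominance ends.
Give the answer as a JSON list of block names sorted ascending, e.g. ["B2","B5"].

Answer: ["B5", "B7"]

Analysis:
idom tree: B1←B0 B2←B0 B3←B2 B4←B0 B5←B0 B6←B0 B7←B0
Dom at joins:
  B2: preds {B0,B3}: {B0} ∩ {B0,B2,B3} = {B0}; idom=B0
  B4: preds {B0,B2}: {B0} ∩ {B0,B2} = {B0}; idom=B0
  B5: preds {B1,B4}: {B0,B1} ∩ {B0,B4} = {B0}; idom=B0
  B6: preds {B1,B3,B5}: {B0,B1} ∩ {B0,B2,B3} ∩ {B0,B5} = {B0}; idom=B0
  B7: preds {B4,B5}: {B0,B4} ∩ {B0,B5} = {B0}; idom=B0

DF derivation:
  B2←B0: walk · to B0
  B2←B3: walk B3→B2 to B0
  B4←B0: walk · to B0
  B4←B2: walk B2 to B0
  B5←B1: walk B1 to B0
  B5←B4: walk B4 to B0
  B6←B1: walk B1 to B0
  B6←B3: walk B3→B2 to B0
  B6←B5: walk B5 to B0
  B7←B4: walk B4 to B0
  B7←B5: walk B5 to B0
  B0: DF=∅
  B1: DF={B5,B6}
  B2: DF={B2,B4,B6}
  B3: DF={B2,B6}
  B4: DF={B5,B7}
  B5: DF={B6,B7}
  B6: DF=∅
  B7: DF=∅

DF(B4) = ["B5", "B7"]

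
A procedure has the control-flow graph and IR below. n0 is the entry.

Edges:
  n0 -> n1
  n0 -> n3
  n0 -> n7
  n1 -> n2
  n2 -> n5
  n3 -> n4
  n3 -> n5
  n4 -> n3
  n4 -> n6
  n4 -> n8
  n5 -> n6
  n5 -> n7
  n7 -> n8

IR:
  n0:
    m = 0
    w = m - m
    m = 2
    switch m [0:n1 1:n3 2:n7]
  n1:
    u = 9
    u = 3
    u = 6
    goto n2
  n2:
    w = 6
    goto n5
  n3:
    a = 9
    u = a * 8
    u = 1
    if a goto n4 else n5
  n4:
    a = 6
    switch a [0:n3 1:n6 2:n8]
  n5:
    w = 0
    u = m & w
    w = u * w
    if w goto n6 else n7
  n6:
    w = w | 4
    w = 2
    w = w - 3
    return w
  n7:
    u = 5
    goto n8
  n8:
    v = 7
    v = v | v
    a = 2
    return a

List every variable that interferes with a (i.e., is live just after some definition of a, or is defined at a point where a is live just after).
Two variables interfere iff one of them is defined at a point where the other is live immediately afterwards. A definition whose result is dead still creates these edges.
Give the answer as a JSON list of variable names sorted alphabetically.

Per-block:
  n0: {m,w} / ∅
  n1: {u} / ∅
  n2: {w} / ∅
  n3: {a,u} / ∅
  n4: {a} / ∅
  n5: {u,w} / {m}
  n6: {w} / {w}
  n7: {u} / ∅
  n8: {a,v} / ∅

Liveness:
  n0 li=∅ lo={m,w}
  n1 li={m} lo={m}
  n2 li={m} lo={m}
  n3 li={m,w} lo={m,w}
  n4 li={m,w} lo={m,w}
  n5 li={m} lo={w}
  n6 li={w} lo=∅
  n7 li=∅ lo=∅
  n8 li=∅ lo=∅

Interference:
  a — {m,u,w}
  m — {a,u,w}
  u — {a,m,w}
  v — ∅
  w — {a,m,u}

N(a) = ["m", "u", "w"]

Answer: ["m", "u", "w"]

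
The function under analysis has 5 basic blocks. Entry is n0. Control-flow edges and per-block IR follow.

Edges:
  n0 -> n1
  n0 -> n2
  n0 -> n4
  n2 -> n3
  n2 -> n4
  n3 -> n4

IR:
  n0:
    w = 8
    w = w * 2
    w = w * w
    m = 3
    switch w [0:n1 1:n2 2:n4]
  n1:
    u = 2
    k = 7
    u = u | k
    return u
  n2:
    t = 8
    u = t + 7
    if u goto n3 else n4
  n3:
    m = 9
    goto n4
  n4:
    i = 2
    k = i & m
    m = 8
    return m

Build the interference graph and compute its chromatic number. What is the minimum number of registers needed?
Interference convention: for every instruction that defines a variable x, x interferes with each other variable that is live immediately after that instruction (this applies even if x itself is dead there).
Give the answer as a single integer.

def/use:
  n0: {m,w} / ∅
  n1: {k,u} / ∅
  n2: {t,u} / ∅
  n3: {m} / ∅
  n4: {i,k,m} / {m}

Backward fixpoint:
  live n0: ∅→{m}
  live n1: ∅→∅
  live n2: {m}→{m}
  live n3: ∅→{m}
  live n4: {m}→∅

Interference:
  i↔{m}
  k↔{u}
  m↔{i,t,u,w}
  t↔{m}
  u↔{k,m}
  w↔{m}

Colouring:
  clique {i,m} ⇒ need ≥ 2
  2-colouring: c0={k,m}  c1={i,t,u,w}
  χ = 2

Answer: 2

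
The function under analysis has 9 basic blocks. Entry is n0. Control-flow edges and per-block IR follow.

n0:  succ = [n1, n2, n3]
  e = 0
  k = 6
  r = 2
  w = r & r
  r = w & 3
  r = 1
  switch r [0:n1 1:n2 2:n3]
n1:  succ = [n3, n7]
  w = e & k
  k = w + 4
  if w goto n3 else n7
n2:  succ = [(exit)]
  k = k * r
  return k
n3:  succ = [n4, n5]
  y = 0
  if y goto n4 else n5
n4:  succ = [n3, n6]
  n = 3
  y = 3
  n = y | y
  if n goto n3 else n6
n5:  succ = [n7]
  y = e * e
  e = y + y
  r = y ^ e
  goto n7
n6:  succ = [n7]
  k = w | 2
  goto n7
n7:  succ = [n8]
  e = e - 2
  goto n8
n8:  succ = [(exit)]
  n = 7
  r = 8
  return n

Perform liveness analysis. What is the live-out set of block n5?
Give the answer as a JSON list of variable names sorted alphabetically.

def/use:
  n0: def={e,k,r,w} ue=∅
  n1: def={k,w} ue={e,k}
  n2: def={k} ue={k,r}
  n3: def={y} ue=∅
  n4: def={n,y} ue=∅
  n5: def={e,r,y} ue={e}
  n6: def={k} ue={w}
  n7: def={e} ue={e}
  n8: def={n,r} ue=∅

Live sets:
  n0 li=∅ lo={e,k,r,w}
  n1 li={e,k} lo={e,w}
  n2 li={k,r} lo=∅
  n3 li={e,w} lo={e,w}
  n4 li={e,w} lo={e,w}
  n5 li={e} lo={e}
  n6 li={e,w} lo={e}
  n7 li={e} lo=∅
  n8 li=∅ lo=∅

live-out(n5) = ["e"]

Answer: ["e"]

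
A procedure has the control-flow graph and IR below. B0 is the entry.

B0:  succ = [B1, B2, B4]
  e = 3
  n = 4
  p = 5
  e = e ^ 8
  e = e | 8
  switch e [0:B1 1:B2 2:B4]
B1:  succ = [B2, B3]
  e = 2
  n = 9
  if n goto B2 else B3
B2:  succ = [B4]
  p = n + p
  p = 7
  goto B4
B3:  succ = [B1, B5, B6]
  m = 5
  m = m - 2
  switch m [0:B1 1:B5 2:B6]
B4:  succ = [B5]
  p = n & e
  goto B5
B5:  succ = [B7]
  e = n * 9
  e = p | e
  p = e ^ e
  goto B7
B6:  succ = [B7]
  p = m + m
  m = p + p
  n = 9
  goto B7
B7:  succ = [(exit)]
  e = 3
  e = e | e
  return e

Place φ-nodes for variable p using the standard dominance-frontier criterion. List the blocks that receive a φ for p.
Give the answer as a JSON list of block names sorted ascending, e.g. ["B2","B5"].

idom tree: B1←B0 B2←B0 B3←B1 B4←B0 B5←B0 B6←B3 B7←B0
Dom∩ at merges:
  B1: preds {B0,B3}: {B0} ∩ {B0,B1,B3} = {B0}; idom=B0
  B2: preds {B0,B1}: {B0} ∩ {B0,B1} = {B0}; idom=B0
  B4: preds {B0,B2}: {B0} ∩ {B0,B2} = {B0}; idom=B0
  B5: preds {B3,B4}: {B0,B1,B3} ∩ {B0,B4} = {B0}; idom=B0
  B7: preds {B5,B6}: {B0,B5} ∩ {B0,B1,B3,B6} = {B0}; idom=B0

DF walk-up:
  join B1 pred B0: · stop@B0
  join B1 pred B3: B3→B1 stop@B0
  join B2 pred B0: · stop@B0
  join B2 pred B1: B1 stop@B0
  join B4 pred B0: · stop@B0
  join B4 pred B2: B2 stop@B0
  join B5 pred B3: B3→B1 stop@B0
  join B5 pred B4: B4 stop@B0
  join B7 pred B5: B5 stop@B0
  join B7 pred B6: B6→B3→B1 stop@B0
  B0: DF=∅
  B1: DF={B1,B2,B5,B7}
  B2: DF={B4}
  B3: DF={B1,B5,B7}
  B4: DF={B5}
  B5: DF={B7}
  B6: DF={B7}
  B7: DF=∅

φ for p: defs {B0,B2,B4,B5,B6}
  DF⁺ = {B4,B5,B7}

Answer: ["B4", "B5", "B7"]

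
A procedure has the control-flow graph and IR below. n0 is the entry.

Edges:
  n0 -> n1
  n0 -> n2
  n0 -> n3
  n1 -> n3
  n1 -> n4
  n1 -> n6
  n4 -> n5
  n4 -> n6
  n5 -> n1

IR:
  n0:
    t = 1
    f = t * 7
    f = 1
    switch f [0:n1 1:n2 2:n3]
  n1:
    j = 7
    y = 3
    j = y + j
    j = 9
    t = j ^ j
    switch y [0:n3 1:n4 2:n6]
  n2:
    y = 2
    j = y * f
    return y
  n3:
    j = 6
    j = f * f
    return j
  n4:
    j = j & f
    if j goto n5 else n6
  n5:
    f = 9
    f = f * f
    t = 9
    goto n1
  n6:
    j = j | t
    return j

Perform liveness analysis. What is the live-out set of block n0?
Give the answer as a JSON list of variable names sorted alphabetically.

Answer: ["f"]

Derivation:
def/use:
  n0: {f,t} / ∅
  n1: {j,t,y} / ∅
  n2: {j,y} / {f}
  n3: {j} / {f}
  n4: {j} / {f,j}
  n5: {f,t} / ∅
  n6: {j} / {j,t}

Liveness:
  n0: in=∅ out={f}
  n1: in={f} out={f,j,t}
  n2: in={f} out=∅
  n3: in={f} out=∅
  n4: in={f,j,t} out={j,t}
  n5: in=∅ out={f}
  n6: in={j,t} out=∅

live-out(n0) = ["f"]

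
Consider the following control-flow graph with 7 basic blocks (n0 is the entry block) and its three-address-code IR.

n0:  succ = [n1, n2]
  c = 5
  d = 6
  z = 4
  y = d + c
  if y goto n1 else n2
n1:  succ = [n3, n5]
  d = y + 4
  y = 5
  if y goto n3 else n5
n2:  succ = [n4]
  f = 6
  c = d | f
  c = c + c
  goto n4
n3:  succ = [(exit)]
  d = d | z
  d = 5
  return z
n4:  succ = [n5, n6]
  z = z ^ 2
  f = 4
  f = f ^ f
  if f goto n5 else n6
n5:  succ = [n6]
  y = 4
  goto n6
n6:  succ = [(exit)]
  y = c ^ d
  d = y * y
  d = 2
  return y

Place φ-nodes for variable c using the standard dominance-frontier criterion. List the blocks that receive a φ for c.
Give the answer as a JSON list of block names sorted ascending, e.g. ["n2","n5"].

Answer: ["n5", "n6"]

Derivation:
idom tree: n1←n0 n2←n0 n3←n1 n4←n2 n5←n0 n6←n0
Dom at joins:
  n5: preds {n1,n4}: {n0,n1} ∩ {n0,n2,n4} = {n0}; idom=n0
  n6: preds {n4,n5}: {n0,n2,n4} ∩ {n0,n5} = {n0}; idom=n0

DF walk-up:
  n5←n1: walk n1 to n0
  n5←n4: walk n4→n2 to n0
  n6←n4: walk n4→n2 to n0
  n6←n5: walk n5 to n0
  n0: DF=∅
  n1: DF={n5}
  n2: DF={n5,n6}
  n3: DF=∅
  n4: DF={n5,n6}
  n5: DF={n6}
  n6: DF=∅

φ for c: defs {n0,n2}
  DF⁺ = {n5,n6}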